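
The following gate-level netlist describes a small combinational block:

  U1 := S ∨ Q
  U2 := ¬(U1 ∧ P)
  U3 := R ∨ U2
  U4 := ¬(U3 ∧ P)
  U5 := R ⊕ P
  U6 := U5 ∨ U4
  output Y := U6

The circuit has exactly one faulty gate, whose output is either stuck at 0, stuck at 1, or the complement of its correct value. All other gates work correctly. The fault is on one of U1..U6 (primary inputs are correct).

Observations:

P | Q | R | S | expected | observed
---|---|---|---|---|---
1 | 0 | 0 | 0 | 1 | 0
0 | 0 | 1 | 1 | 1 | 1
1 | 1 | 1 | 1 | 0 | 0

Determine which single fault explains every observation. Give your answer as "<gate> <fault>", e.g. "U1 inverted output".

Fault-free values for test 1 (P=1, Q=0, R=0, S=0): U1=0, U2=1, U3=1, U4=0, U5=1, U6=1, giving Y=1. Observed 0.
Test 1: faults giving observed 0 are {U5 stuck-at-0, U5 inverted output, U6 stuck-at-0, U6 inverted output}.
Test 2 (P=0, Q=0, R=1, S=1): fault-free U1=1, U2=1, U3=1, U4=1, U5=1, U6=1 → 1; observed 1. Eliminates U6 stuck-at-0, U6 inverted output.
Test 3 (P=1, Q=1, R=1, S=1): fault-free U1=1, U2=0, U3=1, U4=0, U5=0, U6=0 → 0; observed 0. Eliminates U5 inverted output.
Only U5 stuck-at-0 is consistent with every test.

U5 stuck-at-0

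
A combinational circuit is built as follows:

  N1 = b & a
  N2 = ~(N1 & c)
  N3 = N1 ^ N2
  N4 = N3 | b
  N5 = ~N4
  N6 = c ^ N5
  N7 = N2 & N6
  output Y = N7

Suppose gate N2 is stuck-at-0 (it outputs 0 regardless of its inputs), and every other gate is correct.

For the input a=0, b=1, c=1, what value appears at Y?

0

Propagate with N2 forced: N1=0, N2=0 [stuck-at-0], N3=0, N4=1, N5=0, N6=1, N7=0.
So Y = 0. (Without the fault it would be 1.)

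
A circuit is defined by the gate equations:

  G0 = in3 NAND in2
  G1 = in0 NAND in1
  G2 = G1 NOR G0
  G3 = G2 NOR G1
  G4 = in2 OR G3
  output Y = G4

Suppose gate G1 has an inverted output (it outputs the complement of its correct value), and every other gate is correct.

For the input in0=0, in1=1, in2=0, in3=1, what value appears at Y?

1

Propagate with G1 forced: G0=1, G1=0 [inverted output], G2=0, G3=1, G4=1.
So Y = 1. (Without the fault it would be 0.)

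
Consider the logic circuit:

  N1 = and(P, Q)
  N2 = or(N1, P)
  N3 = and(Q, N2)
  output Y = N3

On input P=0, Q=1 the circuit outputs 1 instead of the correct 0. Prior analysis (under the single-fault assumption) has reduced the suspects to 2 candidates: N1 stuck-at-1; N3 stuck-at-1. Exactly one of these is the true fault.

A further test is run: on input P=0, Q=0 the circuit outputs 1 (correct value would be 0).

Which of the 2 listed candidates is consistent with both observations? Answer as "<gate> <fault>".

N3 stuck-at-1

Evaluate each candidate on input P=0, Q=0:
  N1 stuck-at-1: N1=1 [stuck-at-1], N2=1, N3=0 → 0 — eliminated
  N3 stuck-at-1: N1=0, N2=0, N3=1 [stuck-at-1] → 1 — matches
Only N3 stuck-at-1 reproduces the observed 1.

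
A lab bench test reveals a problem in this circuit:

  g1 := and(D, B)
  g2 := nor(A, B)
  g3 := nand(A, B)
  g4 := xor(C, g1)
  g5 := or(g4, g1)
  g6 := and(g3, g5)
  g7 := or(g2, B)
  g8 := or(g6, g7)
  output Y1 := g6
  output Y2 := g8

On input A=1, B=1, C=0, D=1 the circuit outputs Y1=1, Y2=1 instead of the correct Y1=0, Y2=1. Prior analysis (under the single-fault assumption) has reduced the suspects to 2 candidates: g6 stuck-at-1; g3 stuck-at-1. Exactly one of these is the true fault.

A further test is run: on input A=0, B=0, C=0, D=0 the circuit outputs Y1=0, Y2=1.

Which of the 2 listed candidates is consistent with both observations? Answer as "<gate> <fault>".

g3 stuck-at-1

Evaluate each candidate on input A=0, B=0, C=0, D=0:
  g6 stuck-at-1: g1=0, g2=1, g3=1, g4=0, g5=0, g6=1 [stuck-at-1], g7=1, g8=1 → Y1=1, Y2=1 — eliminated
  g3 stuck-at-1: g1=0, g2=1, g3=1 [stuck-at-1], g4=0, g5=0, g6=0, g7=1, g8=1 → Y1=0, Y2=1 — matches
Only g3 stuck-at-1 reproduces the observed Y1=0, Y2=1.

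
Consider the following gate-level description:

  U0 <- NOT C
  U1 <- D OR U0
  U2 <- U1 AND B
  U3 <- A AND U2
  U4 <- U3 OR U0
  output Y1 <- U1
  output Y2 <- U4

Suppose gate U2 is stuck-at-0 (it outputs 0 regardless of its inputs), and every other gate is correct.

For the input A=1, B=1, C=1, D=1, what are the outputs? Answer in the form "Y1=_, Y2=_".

Y1=1, Y2=0

Propagate with U2 forced: U0=0, U1=1, U2=0 [stuck-at-0], U3=0, U4=0.
So the outputs are Y1=1, Y2=0. (Without the fault they would be Y1=1, Y2=1.)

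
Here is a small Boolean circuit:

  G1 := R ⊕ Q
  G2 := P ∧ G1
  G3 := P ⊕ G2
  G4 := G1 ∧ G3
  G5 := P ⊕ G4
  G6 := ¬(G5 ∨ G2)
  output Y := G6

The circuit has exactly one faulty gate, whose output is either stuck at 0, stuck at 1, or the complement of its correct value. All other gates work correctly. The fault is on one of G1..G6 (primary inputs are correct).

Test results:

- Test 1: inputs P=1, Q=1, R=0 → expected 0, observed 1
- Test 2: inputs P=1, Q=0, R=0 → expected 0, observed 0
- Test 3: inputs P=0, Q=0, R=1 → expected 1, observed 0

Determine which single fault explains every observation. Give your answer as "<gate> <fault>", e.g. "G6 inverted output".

G2 inverted output

Fault-free values for test 1 (P=1, Q=1, R=0): G1=1, G2=1, G3=0, G4=0, G5=1, G6=0, giving Y=0. Observed 1.
Test 1: faults giving observed 1 are {G2 stuck-at-0, G2 inverted output, G6 stuck-at-1, G6 inverted output}.
Test 2 (P=1, Q=0, R=0): fault-free G1=0, G2=0, G3=1, G4=0, G5=1, G6=0 → 0; observed 0. Eliminates G6 stuck-at-1, G6 inverted output.
Test 3 (P=0, Q=0, R=1): fault-free G1=1, G2=0, G3=0, G4=0, G5=0, G6=1 → 1; observed 0. Eliminates G2 stuck-at-0.
Only G2 inverted output is consistent with every test.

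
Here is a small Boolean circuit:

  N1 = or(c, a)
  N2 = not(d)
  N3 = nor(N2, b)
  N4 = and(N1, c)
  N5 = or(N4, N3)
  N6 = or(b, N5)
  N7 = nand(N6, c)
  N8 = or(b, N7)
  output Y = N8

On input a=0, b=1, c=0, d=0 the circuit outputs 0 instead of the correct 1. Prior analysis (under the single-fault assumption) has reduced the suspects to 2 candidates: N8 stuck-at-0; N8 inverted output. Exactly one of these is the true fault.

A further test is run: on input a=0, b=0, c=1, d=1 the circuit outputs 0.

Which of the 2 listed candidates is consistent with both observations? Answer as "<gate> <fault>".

N8 stuck-at-0

Evaluate each candidate on input a=0, b=0, c=1, d=1:
  N8 stuck-at-0: N1=1, N2=0, N3=1, N4=1, N5=1, N6=1, N7=0, N8=0 [stuck-at-0] → 0 — matches
  N8 inverted output: N1=1, N2=0, N3=1, N4=1, N5=1, N6=1, N7=0, N8=1 [inverted output] → 1 — eliminated
Only N8 stuck-at-0 reproduces the observed 0.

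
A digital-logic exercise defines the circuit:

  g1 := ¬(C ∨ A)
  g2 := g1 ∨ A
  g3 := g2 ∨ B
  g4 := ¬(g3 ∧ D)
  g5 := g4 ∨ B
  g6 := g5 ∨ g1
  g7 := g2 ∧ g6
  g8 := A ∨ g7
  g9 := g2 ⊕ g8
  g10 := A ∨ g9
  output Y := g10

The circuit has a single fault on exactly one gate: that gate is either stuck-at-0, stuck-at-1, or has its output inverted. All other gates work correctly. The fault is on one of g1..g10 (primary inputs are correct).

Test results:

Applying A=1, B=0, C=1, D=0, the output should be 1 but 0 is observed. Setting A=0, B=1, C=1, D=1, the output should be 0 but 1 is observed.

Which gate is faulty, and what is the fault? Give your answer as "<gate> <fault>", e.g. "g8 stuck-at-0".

Fault-free values for test 1 (A=1, B=0, C=1, D=0): g1=0, g2=1, g3=1, g4=1, g5=1, g6=1, g7=1, g8=1, g9=0, g10=1, giving Y=1. Observed 0.
Test 1: faults giving observed 0 are {g10 stuck-at-0, g10 inverted output}.
Test 2 (A=0, B=1, C=1, D=1): fault-free g1=0, g2=0, g3=1, g4=0, g5=1, g6=1, g7=0, g8=0, g9=0, g10=0 → 0; observed 1. Eliminates g10 stuck-at-0.
Only g10 inverted output is consistent with every test.

g10 inverted output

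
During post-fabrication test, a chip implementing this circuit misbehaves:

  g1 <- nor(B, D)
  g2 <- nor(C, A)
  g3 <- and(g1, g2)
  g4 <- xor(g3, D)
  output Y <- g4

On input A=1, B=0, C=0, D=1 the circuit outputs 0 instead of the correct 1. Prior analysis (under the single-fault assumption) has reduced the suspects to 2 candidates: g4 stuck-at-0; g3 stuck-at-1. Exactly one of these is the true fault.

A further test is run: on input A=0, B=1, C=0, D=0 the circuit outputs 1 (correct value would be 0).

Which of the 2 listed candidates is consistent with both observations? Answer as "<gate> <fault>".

Evaluate each candidate on input A=0, B=1, C=0, D=0:
  g4 stuck-at-0: g1=0, g2=1, g3=0, g4=0 [stuck-at-0] → 0 — eliminated
  g3 stuck-at-1: g1=0, g2=1, g3=1 [stuck-at-1], g4=1 → 1 — matches
Only g3 stuck-at-1 reproduces the observed 1.

g3 stuck-at-1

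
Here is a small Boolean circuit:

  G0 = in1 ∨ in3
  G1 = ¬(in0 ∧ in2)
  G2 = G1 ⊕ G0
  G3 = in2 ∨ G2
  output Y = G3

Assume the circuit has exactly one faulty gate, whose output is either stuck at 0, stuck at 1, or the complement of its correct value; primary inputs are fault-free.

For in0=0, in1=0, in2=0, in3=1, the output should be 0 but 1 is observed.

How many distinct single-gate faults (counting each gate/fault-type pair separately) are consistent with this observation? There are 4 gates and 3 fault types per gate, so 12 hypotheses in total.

Fault-free: G0=1, G1=1, G2=0, G3=0 → 0. Observed 1.
  G0 stuck-at-0: output 1 ✓
  G0 stuck-at-1: output 0 ✗
  G0 inverted output: output 1 ✓
  G1 stuck-at-0: output 1 ✓
  G1 stuck-at-1: output 0 ✗
  G1 inverted output: output 1 ✓
  G2 stuck-at-0: output 0 ✗
  G2 stuck-at-1: output 1 ✓
  G2 inverted output: output 1 ✓
  G3 stuck-at-0: output 0 ✗
  G3 stuck-at-1: output 1 ✓
  G3 inverted output: output 1 ✓
Consistent faults: {G0 stuck-at-0, G0 inverted output, G1 stuck-at-0, G1 inverted output, G2 stuck-at-1, G2 inverted output, G3 stuck-at-1, G3 inverted output} — 8 in all.

8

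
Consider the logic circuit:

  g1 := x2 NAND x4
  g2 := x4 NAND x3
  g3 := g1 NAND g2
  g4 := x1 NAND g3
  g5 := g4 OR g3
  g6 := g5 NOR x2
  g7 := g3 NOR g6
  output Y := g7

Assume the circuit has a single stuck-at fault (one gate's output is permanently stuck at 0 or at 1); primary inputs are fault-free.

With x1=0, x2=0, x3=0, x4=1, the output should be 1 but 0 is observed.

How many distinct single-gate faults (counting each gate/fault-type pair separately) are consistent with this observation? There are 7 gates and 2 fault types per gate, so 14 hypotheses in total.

7

Fault-free: g1=1, g2=1, g3=0, g4=1, g5=1, g6=0, g7=1 → 1. Observed 0.
  g1 stuck-at-0: output 0 ✓
  g1 stuck-at-1: output 1 ✗
  g2 stuck-at-0: output 0 ✓
  g2 stuck-at-1: output 1 ✗
  g3 stuck-at-0: output 1 ✗
  g3 stuck-at-1: output 0 ✓
  g4 stuck-at-0: output 0 ✓
  g4 stuck-at-1: output 1 ✗
  g5 stuck-at-0: output 0 ✓
  g5 stuck-at-1: output 1 ✗
  g6 stuck-at-0: output 1 ✗
  g6 stuck-at-1: output 0 ✓
  g7 stuck-at-0: output 0 ✓
  g7 stuck-at-1: output 1 ✗
Consistent faults: {g1 stuck-at-0, g2 stuck-at-0, g3 stuck-at-1, g4 stuck-at-0, g5 stuck-at-0, g6 stuck-at-1, g7 stuck-at-0} — 7 in all.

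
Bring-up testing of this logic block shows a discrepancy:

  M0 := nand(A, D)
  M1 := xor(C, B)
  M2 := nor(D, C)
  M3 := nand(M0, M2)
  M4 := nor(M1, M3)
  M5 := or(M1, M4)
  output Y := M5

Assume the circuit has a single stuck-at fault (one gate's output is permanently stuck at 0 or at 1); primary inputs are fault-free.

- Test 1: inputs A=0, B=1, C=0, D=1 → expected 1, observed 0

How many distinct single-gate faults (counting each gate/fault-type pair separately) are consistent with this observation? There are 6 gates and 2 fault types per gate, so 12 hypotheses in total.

2

Fault-free: M0=1, M1=1, M2=0, M3=1, M4=0, M5=1 → 1. Observed 0.
  M0 stuck-at-0: output 1 ✗
  M0 stuck-at-1: output 1 ✗
  M1 stuck-at-0: output 0 ✓
  M1 stuck-at-1: output 1 ✗
  M2 stuck-at-0: output 1 ✗
  M2 stuck-at-1: output 1 ✗
  M3 stuck-at-0: output 1 ✗
  M3 stuck-at-1: output 1 ✗
  M4 stuck-at-0: output 1 ✗
  M4 stuck-at-1: output 1 ✗
  M5 stuck-at-0: output 0 ✓
  M5 stuck-at-1: output 1 ✗
Consistent faults: {M1 stuck-at-0, M5 stuck-at-0} — 2 in all.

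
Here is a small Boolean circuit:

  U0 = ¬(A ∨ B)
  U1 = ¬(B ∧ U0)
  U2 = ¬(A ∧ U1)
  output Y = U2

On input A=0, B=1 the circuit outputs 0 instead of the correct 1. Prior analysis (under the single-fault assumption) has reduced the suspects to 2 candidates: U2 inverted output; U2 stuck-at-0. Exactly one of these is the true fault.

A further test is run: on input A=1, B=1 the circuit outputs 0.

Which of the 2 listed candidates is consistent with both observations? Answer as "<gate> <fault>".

Evaluate each candidate on input A=1, B=1:
  U2 inverted output: U0=0, U1=1, U2=1 [inverted output] → 1 — eliminated
  U2 stuck-at-0: U0=0, U1=1, U2=0 [stuck-at-0] → 0 — matches
Only U2 stuck-at-0 reproduces the observed 0.

U2 stuck-at-0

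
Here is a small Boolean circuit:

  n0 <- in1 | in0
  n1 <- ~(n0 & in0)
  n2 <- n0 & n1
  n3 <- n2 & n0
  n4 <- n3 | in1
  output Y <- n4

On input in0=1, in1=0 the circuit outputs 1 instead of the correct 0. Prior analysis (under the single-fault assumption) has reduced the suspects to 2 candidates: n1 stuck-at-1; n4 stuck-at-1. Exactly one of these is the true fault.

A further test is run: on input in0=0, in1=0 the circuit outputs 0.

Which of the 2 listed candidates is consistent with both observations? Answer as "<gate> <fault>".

Evaluate each candidate on input in0=0, in1=0:
  n1 stuck-at-1: n0=0, n1=1 [stuck-at-1], n2=0, n3=0, n4=0 → 0 — matches
  n4 stuck-at-1: n0=0, n1=1, n2=0, n3=0, n4=1 [stuck-at-1] → 1 — eliminated
Only n1 stuck-at-1 reproduces the observed 0.

n1 stuck-at-1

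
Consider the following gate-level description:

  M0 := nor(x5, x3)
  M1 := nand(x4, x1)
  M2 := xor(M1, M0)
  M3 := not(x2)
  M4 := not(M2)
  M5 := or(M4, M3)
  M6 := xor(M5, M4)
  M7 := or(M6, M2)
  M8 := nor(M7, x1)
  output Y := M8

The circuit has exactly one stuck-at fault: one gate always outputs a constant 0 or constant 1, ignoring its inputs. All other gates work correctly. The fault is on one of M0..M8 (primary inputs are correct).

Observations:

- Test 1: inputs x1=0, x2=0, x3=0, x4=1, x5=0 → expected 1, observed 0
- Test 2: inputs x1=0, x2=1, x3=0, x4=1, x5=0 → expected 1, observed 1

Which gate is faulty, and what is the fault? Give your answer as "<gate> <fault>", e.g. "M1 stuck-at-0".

M4 stuck-at-0

Fault-free values for test 1 (x1=0, x2=0, x3=0, x4=1, x5=0): M0=1, M1=1, M2=0, M3=1, M4=1, M5=1, M6=0, M7=0, M8=1, giving Y=1. Observed 0.
Test 1: faults giving observed 0 are {M0 stuck-at-0, M1 stuck-at-0, M2 stuck-at-1, M4 stuck-at-0, M5 stuck-at-0, M6 stuck-at-1, M7 stuck-at-1, M8 stuck-at-0}.
Test 2 (x1=0, x2=1, x3=0, x4=1, x5=0): fault-free M0=1, M1=1, M2=0, M3=0, M4=1, M5=1, M6=0, M7=0, M8=1 → 1; observed 1. Eliminates M0 stuck-at-0, M1 stuck-at-0, M2 stuck-at-1, M5 stuck-at-0, M6 stuck-at-1, M7 stuck-at-1, M8 stuck-at-0.
Only M4 stuck-at-0 is consistent with every test.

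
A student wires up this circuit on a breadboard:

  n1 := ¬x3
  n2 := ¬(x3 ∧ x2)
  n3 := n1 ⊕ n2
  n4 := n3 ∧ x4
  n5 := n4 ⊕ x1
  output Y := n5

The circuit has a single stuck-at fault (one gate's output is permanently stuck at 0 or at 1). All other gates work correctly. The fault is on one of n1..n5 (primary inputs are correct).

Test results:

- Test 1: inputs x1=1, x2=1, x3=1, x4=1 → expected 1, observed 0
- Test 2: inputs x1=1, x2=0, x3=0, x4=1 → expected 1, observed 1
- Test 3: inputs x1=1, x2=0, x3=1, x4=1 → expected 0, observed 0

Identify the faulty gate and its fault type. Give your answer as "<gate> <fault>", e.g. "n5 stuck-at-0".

Fault-free values for test 1 (x1=1, x2=1, x3=1, x4=1): n1=0, n2=0, n3=0, n4=0, n5=1, giving Y=1. Observed 0.
Test 1: faults giving observed 0 are {n1 stuck-at-1, n2 stuck-at-1, n3 stuck-at-1, n4 stuck-at-1, n5 stuck-at-0}.
Test 2 (x1=1, x2=0, x3=0, x4=1): fault-free n1=1, n2=1, n3=0, n4=0, n5=1 → 1; observed 1. Eliminates n3 stuck-at-1, n4 stuck-at-1, n5 stuck-at-0.
Test 3 (x1=1, x2=0, x3=1, x4=1): fault-free n1=0, n2=1, n3=1, n4=1, n5=0 → 0; observed 0. Eliminates n1 stuck-at-1.
Only n2 stuck-at-1 is consistent with every test.

n2 stuck-at-1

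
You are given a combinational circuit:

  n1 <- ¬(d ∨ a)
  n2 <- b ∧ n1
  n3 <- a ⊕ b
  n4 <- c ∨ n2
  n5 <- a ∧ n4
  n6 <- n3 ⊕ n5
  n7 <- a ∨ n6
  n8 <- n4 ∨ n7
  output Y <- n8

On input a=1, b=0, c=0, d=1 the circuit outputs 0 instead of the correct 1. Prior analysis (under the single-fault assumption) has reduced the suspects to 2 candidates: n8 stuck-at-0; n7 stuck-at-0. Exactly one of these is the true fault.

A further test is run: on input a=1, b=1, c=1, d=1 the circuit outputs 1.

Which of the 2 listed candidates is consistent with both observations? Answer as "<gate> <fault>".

Evaluate each candidate on input a=1, b=1, c=1, d=1:
  n8 stuck-at-0: n1=0, n2=0, n3=0, n4=1, n5=1, n6=1, n7=1, n8=0 [stuck-at-0] → 0 — eliminated
  n7 stuck-at-0: n1=0, n2=0, n3=0, n4=1, n5=1, n6=1, n7=0 [stuck-at-0], n8=1 → 1 — matches
Only n7 stuck-at-0 reproduces the observed 1.

n7 stuck-at-0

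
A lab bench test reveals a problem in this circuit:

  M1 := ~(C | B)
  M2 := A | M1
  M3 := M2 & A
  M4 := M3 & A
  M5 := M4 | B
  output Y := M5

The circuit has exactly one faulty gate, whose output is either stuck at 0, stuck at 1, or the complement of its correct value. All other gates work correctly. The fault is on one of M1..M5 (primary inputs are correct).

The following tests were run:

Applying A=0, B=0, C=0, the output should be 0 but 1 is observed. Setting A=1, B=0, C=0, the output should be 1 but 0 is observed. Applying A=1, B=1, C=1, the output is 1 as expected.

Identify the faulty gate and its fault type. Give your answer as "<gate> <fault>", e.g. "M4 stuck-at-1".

Fault-free values for test 1 (A=0, B=0, C=0): M1=1, M2=1, M3=0, M4=0, M5=0, giving Y=0. Observed 1.
Test 1: faults giving observed 1 are {M4 stuck-at-1, M4 inverted output, M5 stuck-at-1, M5 inverted output}.
Test 2 (A=1, B=0, C=0): fault-free M1=1, M2=1, M3=1, M4=1, M5=1 → 1; observed 0. Eliminates M4 stuck-at-1, M5 stuck-at-1.
Test 3 (A=1, B=1, C=1): fault-free M1=0, M2=1, M3=1, M4=1, M5=1 → 1; observed 1. Eliminates M5 inverted output.
Only M4 inverted output is consistent with every test.

M4 inverted output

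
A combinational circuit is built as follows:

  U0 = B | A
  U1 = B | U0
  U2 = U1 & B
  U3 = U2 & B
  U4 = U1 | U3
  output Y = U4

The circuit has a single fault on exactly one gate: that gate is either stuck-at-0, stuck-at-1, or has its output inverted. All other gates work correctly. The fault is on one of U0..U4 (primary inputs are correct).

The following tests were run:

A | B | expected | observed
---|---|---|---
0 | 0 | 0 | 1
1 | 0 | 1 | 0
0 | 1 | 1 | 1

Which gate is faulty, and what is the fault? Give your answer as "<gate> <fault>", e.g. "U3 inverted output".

Fault-free values for test 1 (A=0, B=0): U0=0, U1=0, U2=0, U3=0, U4=0, giving Y=0. Observed 1.
Test 1: faults giving observed 1 are {U0 stuck-at-1, U0 inverted output, U1 stuck-at-1, U1 inverted output, U3 stuck-at-1, U3 inverted output, U4 stuck-at-1, U4 inverted output}.
Test 2 (A=1, B=0): fault-free U0=1, U1=1, U2=0, U3=0, U4=1 → 1; observed 0. Eliminates U0 stuck-at-1, U1 stuck-at-1, U3 stuck-at-1, U3 inverted output, U4 stuck-at-1.
Test 3 (A=0, B=1): fault-free U0=1, U1=1, U2=1, U3=1, U4=1 → 1; observed 1. Eliminates U1 inverted output, U4 inverted output.
Only U0 inverted output is consistent with every test.

U0 inverted output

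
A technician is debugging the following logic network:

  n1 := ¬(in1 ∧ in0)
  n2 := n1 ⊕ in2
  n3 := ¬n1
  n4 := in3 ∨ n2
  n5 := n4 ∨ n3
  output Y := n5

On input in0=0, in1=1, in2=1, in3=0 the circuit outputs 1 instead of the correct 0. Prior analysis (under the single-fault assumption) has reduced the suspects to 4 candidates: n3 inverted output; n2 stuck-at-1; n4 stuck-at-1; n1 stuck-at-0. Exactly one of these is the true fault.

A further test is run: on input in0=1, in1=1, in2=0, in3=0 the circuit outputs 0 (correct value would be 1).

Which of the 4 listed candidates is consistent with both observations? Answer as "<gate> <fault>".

n3 inverted output

Evaluate each candidate on input in0=1, in1=1, in2=0, in3=0:
  n3 inverted output: n1=0, n2=0, n3=0 [inverted output], n4=0, n5=0 → 0 — matches
  n2 stuck-at-1: n1=0, n2=1 [stuck-at-1], n3=1, n4=1, n5=1 → 1 — eliminated
  n4 stuck-at-1: n1=0, n2=0, n3=1, n4=1 [stuck-at-1], n5=1 → 1 — eliminated
  n1 stuck-at-0: n1=0 [stuck-at-0], n2=0, n3=1, n4=0, n5=1 → 1 — eliminated
Only n3 inverted output reproduces the observed 0.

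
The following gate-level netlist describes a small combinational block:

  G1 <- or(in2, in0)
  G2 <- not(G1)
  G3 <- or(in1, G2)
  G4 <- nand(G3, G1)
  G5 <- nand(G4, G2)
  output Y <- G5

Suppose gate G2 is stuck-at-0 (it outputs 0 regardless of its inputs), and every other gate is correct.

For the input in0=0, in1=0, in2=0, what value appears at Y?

Propagate with G2 forced: G1=0, G2=0 [stuck-at-0], G3=0, G4=1, G5=1.
So Y = 1. (Without the fault it would be 0.)

1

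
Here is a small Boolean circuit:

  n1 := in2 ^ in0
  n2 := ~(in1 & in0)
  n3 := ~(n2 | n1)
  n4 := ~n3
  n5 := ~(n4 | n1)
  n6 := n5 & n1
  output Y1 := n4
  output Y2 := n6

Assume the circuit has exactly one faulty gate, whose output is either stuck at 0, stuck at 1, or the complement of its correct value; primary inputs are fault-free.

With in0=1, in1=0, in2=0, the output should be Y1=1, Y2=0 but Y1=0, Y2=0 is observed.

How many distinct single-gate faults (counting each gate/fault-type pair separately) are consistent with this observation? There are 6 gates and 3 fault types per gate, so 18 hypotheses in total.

Fault-free: n1=1, n2=1, n3=0, n4=1, n5=0, n6=0 → Y1=1, Y2=0. Observed Y1=0, Y2=0.
  n1: none of the 3 fault types match ✗
  n2: none of the 3 fault types match ✗
  n3: stuck-at-1, inverted output ✓; others ✗
  n4: stuck-at-0, inverted output ✓; others ✗
  n5: none of the 3 fault types match ✗
  n6: none of the 3 fault types match ✗
Consistent faults: {n3 stuck-at-1, n3 inverted output, n4 stuck-at-0, n4 inverted output} — 4 in all.

4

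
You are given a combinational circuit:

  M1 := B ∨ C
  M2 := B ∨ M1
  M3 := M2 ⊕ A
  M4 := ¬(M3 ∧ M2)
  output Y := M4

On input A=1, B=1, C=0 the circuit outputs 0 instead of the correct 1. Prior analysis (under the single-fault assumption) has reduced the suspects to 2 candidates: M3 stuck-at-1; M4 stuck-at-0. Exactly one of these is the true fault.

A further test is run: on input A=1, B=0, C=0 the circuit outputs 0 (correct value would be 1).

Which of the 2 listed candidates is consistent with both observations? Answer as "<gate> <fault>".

Evaluate each candidate on input A=1, B=0, C=0:
  M3 stuck-at-1: M1=0, M2=0, M3=1 [stuck-at-1], M4=1 → 1 — eliminated
  M4 stuck-at-0: M1=0, M2=0, M3=1, M4=0 [stuck-at-0] → 0 — matches
Only M4 stuck-at-0 reproduces the observed 0.

M4 stuck-at-0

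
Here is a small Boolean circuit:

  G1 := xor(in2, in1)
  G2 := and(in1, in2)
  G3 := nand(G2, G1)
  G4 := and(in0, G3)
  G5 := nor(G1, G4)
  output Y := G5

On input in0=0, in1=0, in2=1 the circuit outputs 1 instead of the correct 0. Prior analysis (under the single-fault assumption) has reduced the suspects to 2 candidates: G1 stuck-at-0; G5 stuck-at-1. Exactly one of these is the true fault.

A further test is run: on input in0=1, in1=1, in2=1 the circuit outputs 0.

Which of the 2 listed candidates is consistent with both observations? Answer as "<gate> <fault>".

Evaluate each candidate on input in0=1, in1=1, in2=1:
  G1 stuck-at-0: G1=0 [stuck-at-0], G2=1, G3=1, G4=1, G5=0 → 0 — matches
  G5 stuck-at-1: G1=0, G2=1, G3=1, G4=1, G5=1 [stuck-at-1] → 1 — eliminated
Only G1 stuck-at-0 reproduces the observed 0.

G1 stuck-at-0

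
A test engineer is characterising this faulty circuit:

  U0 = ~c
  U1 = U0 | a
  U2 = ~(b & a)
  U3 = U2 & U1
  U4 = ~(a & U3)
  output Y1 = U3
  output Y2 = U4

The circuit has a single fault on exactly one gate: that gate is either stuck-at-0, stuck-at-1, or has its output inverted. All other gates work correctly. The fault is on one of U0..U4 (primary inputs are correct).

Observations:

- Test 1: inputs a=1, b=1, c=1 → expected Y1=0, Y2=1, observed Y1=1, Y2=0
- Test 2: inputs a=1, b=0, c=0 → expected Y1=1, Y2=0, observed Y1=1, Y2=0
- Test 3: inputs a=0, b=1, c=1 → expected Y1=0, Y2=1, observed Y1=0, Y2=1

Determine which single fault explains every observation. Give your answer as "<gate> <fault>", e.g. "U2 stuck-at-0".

U2 stuck-at-1

Fault-free values for test 1 (a=1, b=1, c=1): U0=0, U1=1, U2=0, U3=0, U4=1, giving Y1=0, Y2=1. Observed Y1=1, Y2=0.
Test 1: faults giving observed Y1=1, Y2=0 are {U2 stuck-at-1, U2 inverted output, U3 stuck-at-1, U3 inverted output}.
Test 2 (a=1, b=0, c=0): fault-free U0=1, U1=1, U2=1, U3=1, U4=0 → Y1=1, Y2=0; observed Y1=1, Y2=0. Eliminates U2 inverted output, U3 inverted output.
Test 3 (a=0, b=1, c=1): fault-free U0=0, U1=0, U2=1, U3=0, U4=1 → Y1=0, Y2=1; observed Y1=0, Y2=1. Eliminates U3 stuck-at-1.
Only U2 stuck-at-1 is consistent with every test.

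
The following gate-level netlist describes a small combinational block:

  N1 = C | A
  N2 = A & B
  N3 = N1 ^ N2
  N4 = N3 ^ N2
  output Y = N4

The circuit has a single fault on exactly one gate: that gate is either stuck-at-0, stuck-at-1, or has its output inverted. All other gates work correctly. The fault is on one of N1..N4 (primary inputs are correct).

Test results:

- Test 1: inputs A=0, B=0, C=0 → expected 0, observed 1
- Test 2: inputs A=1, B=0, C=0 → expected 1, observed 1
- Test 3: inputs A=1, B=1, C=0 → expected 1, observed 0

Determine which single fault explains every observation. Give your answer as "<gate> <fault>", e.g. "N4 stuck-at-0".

Fault-free values for test 1 (A=0, B=0, C=0): N1=0, N2=0, N3=0, N4=0, giving Y=0. Observed 1.
Test 1: faults giving observed 1 are {N1 stuck-at-1, N1 inverted output, N3 stuck-at-1, N3 inverted output, N4 stuck-at-1, N4 inverted output}.
Test 2 (A=1, B=0, C=0): fault-free N1=1, N2=0, N3=1, N4=1 → 1; observed 1. Eliminates N1 inverted output, N3 inverted output, N4 inverted output.
Test 3 (A=1, B=1, C=0): fault-free N1=1, N2=1, N3=0, N4=1 → 1; observed 0. Eliminates N1 stuck-at-1, N4 stuck-at-1.
Only N3 stuck-at-1 is consistent with every test.

N3 stuck-at-1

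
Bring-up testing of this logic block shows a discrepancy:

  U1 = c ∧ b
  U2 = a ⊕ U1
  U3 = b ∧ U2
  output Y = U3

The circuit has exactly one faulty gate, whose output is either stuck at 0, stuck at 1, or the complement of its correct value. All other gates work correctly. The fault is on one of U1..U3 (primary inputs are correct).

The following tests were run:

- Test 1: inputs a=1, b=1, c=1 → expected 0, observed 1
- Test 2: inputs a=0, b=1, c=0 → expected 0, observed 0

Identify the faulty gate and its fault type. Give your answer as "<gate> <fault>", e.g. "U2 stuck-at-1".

U1 stuck-at-0

Fault-free values for test 1 (a=1, b=1, c=1): U1=1, U2=0, U3=0, giving Y=0. Observed 1.
Test 1: faults giving observed 1 are {U1 stuck-at-0, U1 inverted output, U2 stuck-at-1, U2 inverted output, U3 stuck-at-1, U3 inverted output}.
Test 2 (a=0, b=1, c=0): fault-free U1=0, U2=0, U3=0 → 0; observed 0. Eliminates U1 inverted output, U2 stuck-at-1, U2 inverted output, U3 stuck-at-1, U3 inverted output.
Only U1 stuck-at-0 is consistent with every test.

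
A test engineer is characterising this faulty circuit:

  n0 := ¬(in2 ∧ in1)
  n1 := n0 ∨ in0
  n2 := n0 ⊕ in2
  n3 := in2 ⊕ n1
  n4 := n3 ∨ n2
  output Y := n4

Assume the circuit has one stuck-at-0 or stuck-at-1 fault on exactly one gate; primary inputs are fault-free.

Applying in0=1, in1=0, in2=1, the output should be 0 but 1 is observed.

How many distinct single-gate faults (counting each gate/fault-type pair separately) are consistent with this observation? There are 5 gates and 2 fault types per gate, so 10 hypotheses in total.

5

Fault-free: n0=1, n1=1, n2=0, n3=0, n4=0 → 0. Observed 1.
  n0 stuck-at-0: output 1 ✓
  n0 stuck-at-1: output 0 ✗
  n1 stuck-at-0: output 1 ✓
  n1 stuck-at-1: output 0 ✗
  n2 stuck-at-0: output 0 ✗
  n2 stuck-at-1: output 1 ✓
  n3 stuck-at-0: output 0 ✗
  n3 stuck-at-1: output 1 ✓
  n4 stuck-at-0: output 0 ✗
  n4 stuck-at-1: output 1 ✓
Consistent faults: {n0 stuck-at-0, n1 stuck-at-0, n2 stuck-at-1, n3 stuck-at-1, n4 stuck-at-1} — 5 in all.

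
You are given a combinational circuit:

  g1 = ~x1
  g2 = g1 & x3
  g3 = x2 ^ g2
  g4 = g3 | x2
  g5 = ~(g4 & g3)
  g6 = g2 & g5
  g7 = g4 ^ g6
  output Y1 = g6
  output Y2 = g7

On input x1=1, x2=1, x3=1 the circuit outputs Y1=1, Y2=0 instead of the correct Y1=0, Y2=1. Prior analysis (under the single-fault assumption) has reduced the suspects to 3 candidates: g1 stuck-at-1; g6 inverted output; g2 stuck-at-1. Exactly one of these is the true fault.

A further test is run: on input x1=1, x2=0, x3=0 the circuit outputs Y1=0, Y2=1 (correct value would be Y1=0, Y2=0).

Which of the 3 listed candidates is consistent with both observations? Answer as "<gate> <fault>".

Evaluate each candidate on input x1=1, x2=0, x3=0:
  g1 stuck-at-1: g1=1 [stuck-at-1], g2=0, g3=0, g4=0, g5=1, g6=0, g7=0 → Y1=0, Y2=0 — eliminated
  g6 inverted output: g1=0, g2=0, g3=0, g4=0, g5=1, g6=1 [inverted output], g7=1 → Y1=1, Y2=1 — eliminated
  g2 stuck-at-1: g1=0, g2=1 [stuck-at-1], g3=1, g4=1, g5=0, g6=0, g7=1 → Y1=0, Y2=1 — matches
Only g2 stuck-at-1 reproduces the observed Y1=0, Y2=1.

g2 stuck-at-1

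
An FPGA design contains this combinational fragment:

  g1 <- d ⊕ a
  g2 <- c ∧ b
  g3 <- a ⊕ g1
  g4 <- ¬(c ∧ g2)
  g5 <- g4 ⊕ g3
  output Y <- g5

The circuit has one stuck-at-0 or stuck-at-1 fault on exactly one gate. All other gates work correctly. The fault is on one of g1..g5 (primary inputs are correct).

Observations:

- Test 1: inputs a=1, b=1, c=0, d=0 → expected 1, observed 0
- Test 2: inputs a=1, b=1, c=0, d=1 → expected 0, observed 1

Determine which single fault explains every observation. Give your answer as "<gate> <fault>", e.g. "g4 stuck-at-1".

g4 stuck-at-0

Fault-free values for test 1 (a=1, b=1, c=0, d=0): g1=1, g2=0, g3=0, g4=1, g5=1, giving Y=1. Observed 0.
Test 1: faults giving observed 0 are {g1 stuck-at-0, g3 stuck-at-1, g4 stuck-at-0, g5 stuck-at-0}.
Test 2 (a=1, b=1, c=0, d=1): fault-free g1=0, g2=0, g3=1, g4=1, g5=0 → 0; observed 1. Eliminates g1 stuck-at-0, g3 stuck-at-1, g5 stuck-at-0.
Only g4 stuck-at-0 is consistent with every test.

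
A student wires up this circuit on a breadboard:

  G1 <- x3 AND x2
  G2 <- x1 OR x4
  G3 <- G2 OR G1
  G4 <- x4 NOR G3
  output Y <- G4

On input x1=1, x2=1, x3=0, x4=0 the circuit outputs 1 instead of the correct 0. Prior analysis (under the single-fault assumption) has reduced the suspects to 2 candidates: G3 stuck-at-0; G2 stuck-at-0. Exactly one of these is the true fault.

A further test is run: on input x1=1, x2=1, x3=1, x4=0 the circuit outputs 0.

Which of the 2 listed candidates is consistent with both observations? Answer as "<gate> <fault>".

G2 stuck-at-0

Evaluate each candidate on input x1=1, x2=1, x3=1, x4=0:
  G3 stuck-at-0: G1=1, G2=1, G3=0 [stuck-at-0], G4=1 → 1 — eliminated
  G2 stuck-at-0: G1=1, G2=0 [stuck-at-0], G3=1, G4=0 → 0 — matches
Only G2 stuck-at-0 reproduces the observed 0.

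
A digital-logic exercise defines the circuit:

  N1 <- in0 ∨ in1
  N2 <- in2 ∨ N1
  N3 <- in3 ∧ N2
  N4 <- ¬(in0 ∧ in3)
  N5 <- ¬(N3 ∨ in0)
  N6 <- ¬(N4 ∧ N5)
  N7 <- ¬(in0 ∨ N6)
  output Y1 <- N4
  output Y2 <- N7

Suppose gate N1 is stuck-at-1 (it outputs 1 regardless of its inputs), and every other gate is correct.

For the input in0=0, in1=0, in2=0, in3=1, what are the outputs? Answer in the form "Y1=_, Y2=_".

Propagate with N1 forced: N1=1 [stuck-at-1], N2=1, N3=1, N4=1, N5=0, N6=1, N7=0.
So the outputs are Y1=1, Y2=0. (Without the fault they would be Y1=1, Y2=1.)

Y1=1, Y2=0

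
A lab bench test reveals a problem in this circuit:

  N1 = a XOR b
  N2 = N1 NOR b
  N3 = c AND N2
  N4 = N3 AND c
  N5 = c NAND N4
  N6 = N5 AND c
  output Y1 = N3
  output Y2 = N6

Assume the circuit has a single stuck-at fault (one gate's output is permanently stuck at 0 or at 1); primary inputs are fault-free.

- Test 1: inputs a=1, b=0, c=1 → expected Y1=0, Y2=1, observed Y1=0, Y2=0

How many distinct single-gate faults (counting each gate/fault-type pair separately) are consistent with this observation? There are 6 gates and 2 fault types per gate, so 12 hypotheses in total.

3

Fault-free: N1=1, N2=0, N3=0, N4=0, N5=1, N6=1 → Y1=0, Y2=1. Observed Y1=0, Y2=0.
  N1 stuck-at-0: output Y1=1, Y2=0 ✗
  N1 stuck-at-1: output Y1=0, Y2=1 ✗
  N2 stuck-at-0: output Y1=0, Y2=1 ✗
  N2 stuck-at-1: output Y1=1, Y2=0 ✗
  N3 stuck-at-0: output Y1=0, Y2=1 ✗
  N3 stuck-at-1: output Y1=1, Y2=0 ✗
  N4 stuck-at-0: output Y1=0, Y2=1 ✗
  N4 stuck-at-1: output Y1=0, Y2=0 ✓
  N5 stuck-at-0: output Y1=0, Y2=0 ✓
  N5 stuck-at-1: output Y1=0, Y2=1 ✗
  N6 stuck-at-0: output Y1=0, Y2=0 ✓
  N6 stuck-at-1: output Y1=0, Y2=1 ✗
Consistent faults: {N4 stuck-at-1, N5 stuck-at-0, N6 stuck-at-0} — 3 in all.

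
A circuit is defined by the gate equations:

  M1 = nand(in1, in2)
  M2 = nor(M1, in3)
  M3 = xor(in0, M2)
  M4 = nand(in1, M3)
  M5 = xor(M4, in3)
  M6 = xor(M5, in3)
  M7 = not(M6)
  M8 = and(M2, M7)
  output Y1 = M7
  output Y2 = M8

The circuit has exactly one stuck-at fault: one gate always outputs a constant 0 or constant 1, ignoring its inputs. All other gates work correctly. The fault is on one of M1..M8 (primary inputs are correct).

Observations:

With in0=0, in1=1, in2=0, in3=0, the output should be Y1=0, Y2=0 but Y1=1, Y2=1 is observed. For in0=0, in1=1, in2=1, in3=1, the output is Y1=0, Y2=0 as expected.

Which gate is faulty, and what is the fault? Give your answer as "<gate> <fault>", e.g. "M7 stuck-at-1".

M1 stuck-at-0

Fault-free values for test 1 (in0=0, in1=1, in2=0, in3=0): M1=1, M2=0, M3=0, M4=1, M5=1, M6=1, M7=0, M8=0, giving Y1=0, Y2=0. Observed Y1=1, Y2=1.
Test 1: faults giving observed Y1=1, Y2=1 are {M1 stuck-at-0, M2 stuck-at-1}.
Test 2 (in0=0, in1=1, in2=1, in3=1): fault-free M1=0, M2=0, M3=0, M4=1, M5=0, M6=1, M7=0, M8=0 → Y1=0, Y2=0; observed Y1=0, Y2=0. Eliminates M2 stuck-at-1.
Only M1 stuck-at-0 is consistent with every test.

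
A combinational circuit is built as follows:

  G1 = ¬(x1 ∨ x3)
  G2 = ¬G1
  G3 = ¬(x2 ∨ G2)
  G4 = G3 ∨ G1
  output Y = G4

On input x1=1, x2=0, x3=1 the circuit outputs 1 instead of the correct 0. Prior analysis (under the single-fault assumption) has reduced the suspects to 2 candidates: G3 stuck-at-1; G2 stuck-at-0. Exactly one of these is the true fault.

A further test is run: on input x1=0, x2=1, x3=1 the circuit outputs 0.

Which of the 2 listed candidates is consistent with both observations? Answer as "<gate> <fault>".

Evaluate each candidate on input x1=0, x2=1, x3=1:
  G3 stuck-at-1: G1=0, G2=1, G3=1 [stuck-at-1], G4=1 → 1 — eliminated
  G2 stuck-at-0: G1=0, G2=0 [stuck-at-0], G3=0, G4=0 → 0 — matches
Only G2 stuck-at-0 reproduces the observed 0.

G2 stuck-at-0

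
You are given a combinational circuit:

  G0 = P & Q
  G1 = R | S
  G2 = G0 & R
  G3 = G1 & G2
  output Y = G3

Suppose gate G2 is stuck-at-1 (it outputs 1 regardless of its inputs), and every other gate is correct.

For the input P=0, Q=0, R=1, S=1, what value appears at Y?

Propagate with G2 forced: G0=0, G1=1, G2=1 [stuck-at-1], G3=1.
So Y = 1. (Without the fault it would be 0.)

1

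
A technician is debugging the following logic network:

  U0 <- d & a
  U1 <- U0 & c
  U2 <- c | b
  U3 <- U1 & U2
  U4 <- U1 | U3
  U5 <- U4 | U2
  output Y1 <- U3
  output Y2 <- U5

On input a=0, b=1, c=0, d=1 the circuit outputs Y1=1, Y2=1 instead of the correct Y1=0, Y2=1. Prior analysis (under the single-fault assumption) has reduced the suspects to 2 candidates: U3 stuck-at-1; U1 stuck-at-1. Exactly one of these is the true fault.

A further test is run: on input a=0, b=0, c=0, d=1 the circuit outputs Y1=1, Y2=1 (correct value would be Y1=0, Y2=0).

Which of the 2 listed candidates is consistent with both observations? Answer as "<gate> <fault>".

U3 stuck-at-1

Evaluate each candidate on input a=0, b=0, c=0, d=1:
  U3 stuck-at-1: U0=0, U1=0, U2=0, U3=1 [stuck-at-1], U4=1, U5=1 → Y1=1, Y2=1 — matches
  U1 stuck-at-1: U0=0, U1=1 [stuck-at-1], U2=0, U3=0, U4=1, U5=1 → Y1=0, Y2=1 — eliminated
Only U3 stuck-at-1 reproduces the observed Y1=1, Y2=1.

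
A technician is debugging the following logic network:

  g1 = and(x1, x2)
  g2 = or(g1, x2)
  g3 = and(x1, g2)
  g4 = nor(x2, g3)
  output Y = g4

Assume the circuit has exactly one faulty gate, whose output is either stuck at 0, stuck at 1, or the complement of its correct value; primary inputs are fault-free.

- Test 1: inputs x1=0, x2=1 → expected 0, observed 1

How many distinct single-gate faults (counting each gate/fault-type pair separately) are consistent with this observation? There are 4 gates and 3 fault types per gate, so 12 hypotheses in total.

2

Fault-free: g1=0, g2=1, g3=0, g4=0 → 0. Observed 1.
  g1 stuck-at-0: output 0 ✗
  g1 stuck-at-1: output 0 ✗
  g1 inverted output: output 0 ✗
  g2 stuck-at-0: output 0 ✗
  g2 stuck-at-1: output 0 ✗
  g2 inverted output: output 0 ✗
  g3 stuck-at-0: output 0 ✗
  g3 stuck-at-1: output 0 ✗
  g3 inverted output: output 0 ✗
  g4 stuck-at-0: output 0 ✗
  g4 stuck-at-1: output 1 ✓
  g4 inverted output: output 1 ✓
Consistent faults: {g4 stuck-at-1, g4 inverted output} — 2 in all.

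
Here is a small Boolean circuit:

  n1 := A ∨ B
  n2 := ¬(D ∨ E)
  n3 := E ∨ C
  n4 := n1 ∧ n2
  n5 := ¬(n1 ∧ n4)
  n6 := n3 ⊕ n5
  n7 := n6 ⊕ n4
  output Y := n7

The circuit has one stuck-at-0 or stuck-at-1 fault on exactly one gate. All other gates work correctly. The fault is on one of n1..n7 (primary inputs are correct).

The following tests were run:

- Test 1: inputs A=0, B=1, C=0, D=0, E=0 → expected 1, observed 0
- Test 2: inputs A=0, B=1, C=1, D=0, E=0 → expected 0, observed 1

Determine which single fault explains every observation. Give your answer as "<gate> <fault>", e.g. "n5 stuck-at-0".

n5 stuck-at-1

Fault-free values for test 1 (A=0, B=1, C=0, D=0, E=0): n1=1, n2=1, n3=0, n4=1, n5=0, n6=0, n7=1, giving Y=1. Observed 0.
Test 1: faults giving observed 0 are {n3 stuck-at-1, n5 stuck-at-1, n6 stuck-at-1, n7 stuck-at-0}.
Test 2 (A=0, B=1, C=1, D=0, E=0): fault-free n1=1, n2=1, n3=1, n4=1, n5=0, n6=1, n7=0 → 0; observed 1. Eliminates n3 stuck-at-1, n6 stuck-at-1, n7 stuck-at-0.
Only n5 stuck-at-1 is consistent with every test.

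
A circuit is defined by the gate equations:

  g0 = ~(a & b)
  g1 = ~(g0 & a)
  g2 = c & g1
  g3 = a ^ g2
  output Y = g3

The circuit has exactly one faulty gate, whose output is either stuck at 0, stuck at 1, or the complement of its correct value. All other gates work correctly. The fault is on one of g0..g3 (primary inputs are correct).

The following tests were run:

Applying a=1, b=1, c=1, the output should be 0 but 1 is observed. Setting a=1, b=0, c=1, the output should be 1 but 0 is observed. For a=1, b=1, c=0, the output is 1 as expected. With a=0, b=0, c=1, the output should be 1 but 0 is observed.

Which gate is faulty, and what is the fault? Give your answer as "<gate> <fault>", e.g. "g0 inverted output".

Fault-free values for test 1 (a=1, b=1, c=1): g0=0, g1=1, g2=1, g3=0, giving Y=0. Observed 1.
Test 1: faults giving observed 1 are {g0 stuck-at-1, g0 inverted output, g1 stuck-at-0, g1 inverted output, g2 stuck-at-0, g2 inverted output, g3 stuck-at-1, g3 inverted output}.
Test 2 (a=1, b=0, c=1): fault-free g0=1, g1=0, g2=0, g3=1 → 1; observed 0. Eliminates g0 stuck-at-1, g1 stuck-at-0, g2 stuck-at-0, g3 stuck-at-1.
Test 3 (a=1, b=1, c=0): fault-free g0=0, g1=1, g2=0, g3=1 → 1; observed 1. Eliminates g2 inverted output, g3 inverted output.
Test 4 (a=0, b=0, c=1): fault-free g0=1, g1=1, g2=1, g3=1 → 1; observed 0. Eliminates g0 inverted output.
Only g1 inverted output is consistent with every test.

g1 inverted output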